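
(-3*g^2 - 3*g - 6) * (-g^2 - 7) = 3*g^4 + 3*g^3 + 27*g^2 + 21*g + 42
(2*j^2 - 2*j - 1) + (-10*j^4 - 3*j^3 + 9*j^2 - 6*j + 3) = -10*j^4 - 3*j^3 + 11*j^2 - 8*j + 2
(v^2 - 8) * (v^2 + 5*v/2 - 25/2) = v^4 + 5*v^3/2 - 41*v^2/2 - 20*v + 100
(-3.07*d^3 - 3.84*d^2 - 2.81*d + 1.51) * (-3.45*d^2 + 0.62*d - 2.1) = 10.5915*d^5 + 11.3446*d^4 + 13.7607*d^3 + 1.1123*d^2 + 6.8372*d - 3.171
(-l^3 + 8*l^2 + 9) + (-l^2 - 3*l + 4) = -l^3 + 7*l^2 - 3*l + 13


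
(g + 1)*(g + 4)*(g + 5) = g^3 + 10*g^2 + 29*g + 20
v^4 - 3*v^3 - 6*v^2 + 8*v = v*(v - 4)*(v - 1)*(v + 2)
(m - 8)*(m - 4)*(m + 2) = m^3 - 10*m^2 + 8*m + 64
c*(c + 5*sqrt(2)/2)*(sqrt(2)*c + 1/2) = sqrt(2)*c^3 + 11*c^2/2 + 5*sqrt(2)*c/4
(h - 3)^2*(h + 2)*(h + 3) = h^4 - h^3 - 15*h^2 + 9*h + 54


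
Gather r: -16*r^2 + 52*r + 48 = -16*r^2 + 52*r + 48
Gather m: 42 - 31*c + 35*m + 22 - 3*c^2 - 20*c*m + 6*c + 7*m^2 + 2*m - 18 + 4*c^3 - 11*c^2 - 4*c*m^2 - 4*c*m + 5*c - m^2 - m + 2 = 4*c^3 - 14*c^2 - 20*c + m^2*(6 - 4*c) + m*(36 - 24*c) + 48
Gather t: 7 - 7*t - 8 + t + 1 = -6*t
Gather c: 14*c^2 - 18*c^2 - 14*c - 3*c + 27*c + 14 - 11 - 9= -4*c^2 + 10*c - 6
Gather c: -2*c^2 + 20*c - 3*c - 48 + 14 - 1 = -2*c^2 + 17*c - 35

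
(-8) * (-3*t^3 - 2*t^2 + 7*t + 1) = 24*t^3 + 16*t^2 - 56*t - 8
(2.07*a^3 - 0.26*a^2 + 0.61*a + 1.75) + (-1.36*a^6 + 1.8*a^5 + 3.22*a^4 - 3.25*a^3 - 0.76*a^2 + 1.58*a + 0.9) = -1.36*a^6 + 1.8*a^5 + 3.22*a^4 - 1.18*a^3 - 1.02*a^2 + 2.19*a + 2.65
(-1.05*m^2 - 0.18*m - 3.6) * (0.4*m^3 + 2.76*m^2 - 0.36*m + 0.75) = -0.42*m^5 - 2.97*m^4 - 1.5588*m^3 - 10.6587*m^2 + 1.161*m - 2.7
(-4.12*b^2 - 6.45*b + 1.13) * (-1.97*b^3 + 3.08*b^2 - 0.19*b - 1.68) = 8.1164*b^5 + 0.0168999999999997*b^4 - 21.3093*b^3 + 11.6275*b^2 + 10.6213*b - 1.8984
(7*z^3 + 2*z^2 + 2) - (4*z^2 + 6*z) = 7*z^3 - 2*z^2 - 6*z + 2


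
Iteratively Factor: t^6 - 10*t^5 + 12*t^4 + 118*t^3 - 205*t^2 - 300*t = (t + 1)*(t^5 - 11*t^4 + 23*t^3 + 95*t^2 - 300*t) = (t - 5)*(t + 1)*(t^4 - 6*t^3 - 7*t^2 + 60*t) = (t - 5)*(t + 1)*(t + 3)*(t^3 - 9*t^2 + 20*t) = (t - 5)*(t - 4)*(t + 1)*(t + 3)*(t^2 - 5*t) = t*(t - 5)*(t - 4)*(t + 1)*(t + 3)*(t - 5)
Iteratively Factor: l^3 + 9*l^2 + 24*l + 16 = (l + 1)*(l^2 + 8*l + 16) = (l + 1)*(l + 4)*(l + 4)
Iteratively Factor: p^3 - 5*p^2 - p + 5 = (p + 1)*(p^2 - 6*p + 5) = (p - 1)*(p + 1)*(p - 5)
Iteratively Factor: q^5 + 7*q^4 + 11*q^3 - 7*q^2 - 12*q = (q + 3)*(q^4 + 4*q^3 - q^2 - 4*q) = (q - 1)*(q + 3)*(q^3 + 5*q^2 + 4*q) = (q - 1)*(q + 1)*(q + 3)*(q^2 + 4*q) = q*(q - 1)*(q + 1)*(q + 3)*(q + 4)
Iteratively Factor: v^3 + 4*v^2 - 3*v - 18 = (v + 3)*(v^2 + v - 6) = (v + 3)^2*(v - 2)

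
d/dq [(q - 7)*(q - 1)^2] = 3*(q - 5)*(q - 1)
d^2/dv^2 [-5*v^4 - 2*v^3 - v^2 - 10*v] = -60*v^2 - 12*v - 2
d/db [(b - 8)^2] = 2*b - 16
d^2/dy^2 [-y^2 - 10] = -2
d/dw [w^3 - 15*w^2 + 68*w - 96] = 3*w^2 - 30*w + 68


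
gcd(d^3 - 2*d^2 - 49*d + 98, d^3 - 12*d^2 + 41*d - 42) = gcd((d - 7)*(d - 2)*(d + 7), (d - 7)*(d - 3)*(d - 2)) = d^2 - 9*d + 14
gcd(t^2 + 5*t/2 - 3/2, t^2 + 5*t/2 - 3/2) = t^2 + 5*t/2 - 3/2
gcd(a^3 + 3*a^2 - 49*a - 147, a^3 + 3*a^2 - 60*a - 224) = a + 7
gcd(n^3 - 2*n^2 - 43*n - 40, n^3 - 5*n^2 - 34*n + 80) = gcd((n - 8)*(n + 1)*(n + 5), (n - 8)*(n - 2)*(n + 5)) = n^2 - 3*n - 40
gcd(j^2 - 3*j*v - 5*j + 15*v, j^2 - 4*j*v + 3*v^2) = -j + 3*v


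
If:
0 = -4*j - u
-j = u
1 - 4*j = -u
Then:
No Solution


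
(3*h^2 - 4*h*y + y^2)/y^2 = 3*h^2/y^2 - 4*h/y + 1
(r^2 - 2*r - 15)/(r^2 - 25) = (r + 3)/(r + 5)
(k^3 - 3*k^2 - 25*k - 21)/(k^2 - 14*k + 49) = (k^2 + 4*k + 3)/(k - 7)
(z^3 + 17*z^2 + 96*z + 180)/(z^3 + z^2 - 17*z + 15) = (z^2 + 12*z + 36)/(z^2 - 4*z + 3)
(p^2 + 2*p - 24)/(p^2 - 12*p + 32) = (p + 6)/(p - 8)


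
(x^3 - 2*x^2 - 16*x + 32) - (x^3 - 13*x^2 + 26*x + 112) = 11*x^2 - 42*x - 80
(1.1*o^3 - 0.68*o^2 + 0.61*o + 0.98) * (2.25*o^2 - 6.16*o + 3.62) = 2.475*o^5 - 8.306*o^4 + 9.5433*o^3 - 4.0142*o^2 - 3.8286*o + 3.5476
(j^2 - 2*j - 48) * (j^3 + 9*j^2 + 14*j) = j^5 + 7*j^4 - 52*j^3 - 460*j^2 - 672*j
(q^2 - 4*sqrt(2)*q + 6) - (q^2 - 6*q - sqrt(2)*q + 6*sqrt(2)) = -3*sqrt(2)*q + 6*q - 6*sqrt(2) + 6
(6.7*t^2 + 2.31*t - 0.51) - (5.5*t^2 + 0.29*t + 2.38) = 1.2*t^2 + 2.02*t - 2.89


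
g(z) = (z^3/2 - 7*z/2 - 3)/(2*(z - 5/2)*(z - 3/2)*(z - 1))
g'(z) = (3*z^2/2 - 7/2)/(2*(z - 5/2)*(z - 3/2)*(z - 1)) - (z^3/2 - 7*z/2 - 3)/(2*(z - 5/2)*(z - 3/2)*(z - 1)^2) - (z^3/2 - 7*z/2 - 3)/(2*(z - 5/2)*(z - 3/2)^2*(z - 1)) - (z^3/2 - 7*z/2 - 3)/(2*(z - 5/2)^2*(z - 3/2)*(z - 1))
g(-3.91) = 0.06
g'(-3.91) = -0.03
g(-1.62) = -0.01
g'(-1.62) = -0.01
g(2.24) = 10.94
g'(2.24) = 10.03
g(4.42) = 0.64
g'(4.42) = -0.07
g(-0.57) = 0.06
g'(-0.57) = 0.23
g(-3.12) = 0.03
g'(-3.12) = -0.03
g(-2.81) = 0.02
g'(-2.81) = -0.03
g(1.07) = -71.24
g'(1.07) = 781.48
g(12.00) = 0.37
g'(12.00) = -0.01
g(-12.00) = 0.16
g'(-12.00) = -0.00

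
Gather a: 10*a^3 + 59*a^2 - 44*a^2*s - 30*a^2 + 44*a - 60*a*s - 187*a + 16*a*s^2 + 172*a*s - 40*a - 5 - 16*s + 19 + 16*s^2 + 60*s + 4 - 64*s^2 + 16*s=10*a^3 + a^2*(29 - 44*s) + a*(16*s^2 + 112*s - 183) - 48*s^2 + 60*s + 18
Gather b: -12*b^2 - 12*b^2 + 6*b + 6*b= -24*b^2 + 12*b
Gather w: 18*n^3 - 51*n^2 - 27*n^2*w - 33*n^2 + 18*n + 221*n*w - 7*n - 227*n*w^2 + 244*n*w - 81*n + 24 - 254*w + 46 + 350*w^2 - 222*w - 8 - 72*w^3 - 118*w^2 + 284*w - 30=18*n^3 - 84*n^2 - 70*n - 72*w^3 + w^2*(232 - 227*n) + w*(-27*n^2 + 465*n - 192) + 32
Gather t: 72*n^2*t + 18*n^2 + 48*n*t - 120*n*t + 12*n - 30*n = 18*n^2 - 18*n + t*(72*n^2 - 72*n)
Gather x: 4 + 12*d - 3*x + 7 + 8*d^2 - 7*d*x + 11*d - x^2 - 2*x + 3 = 8*d^2 + 23*d - x^2 + x*(-7*d - 5) + 14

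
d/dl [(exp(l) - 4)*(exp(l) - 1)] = (2*exp(l) - 5)*exp(l)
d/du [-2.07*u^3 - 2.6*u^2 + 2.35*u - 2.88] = -6.21*u^2 - 5.2*u + 2.35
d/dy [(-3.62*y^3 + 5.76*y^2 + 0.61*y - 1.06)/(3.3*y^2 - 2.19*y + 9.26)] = (-11.946*y^4 + 15.8556*y^3 - 115.191*y^2 + 113.6712*y + 3.3272)/(10.89*y^4 - 14.454*y^3 + 65.9121*y^2 - 40.5588*y + 85.7476)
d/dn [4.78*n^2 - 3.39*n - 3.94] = 9.56*n - 3.39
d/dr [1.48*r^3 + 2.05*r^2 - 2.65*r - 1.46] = 4.44*r^2 + 4.1*r - 2.65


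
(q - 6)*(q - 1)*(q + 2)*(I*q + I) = I*q^4 - 4*I*q^3 - 13*I*q^2 + 4*I*q + 12*I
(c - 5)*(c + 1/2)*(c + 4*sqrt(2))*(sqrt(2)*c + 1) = sqrt(2)*c^4 - 9*sqrt(2)*c^3/2 + 9*c^3 - 81*c^2/2 + 3*sqrt(2)*c^2/2 - 18*sqrt(2)*c - 45*c/2 - 10*sqrt(2)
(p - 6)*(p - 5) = p^2 - 11*p + 30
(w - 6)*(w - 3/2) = w^2 - 15*w/2 + 9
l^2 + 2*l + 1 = (l + 1)^2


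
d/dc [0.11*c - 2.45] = 0.110000000000000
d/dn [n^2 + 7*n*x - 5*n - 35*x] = 2*n + 7*x - 5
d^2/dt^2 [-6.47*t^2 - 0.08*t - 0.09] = -12.9400000000000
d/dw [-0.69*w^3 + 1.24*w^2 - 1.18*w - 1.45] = -2.07*w^2 + 2.48*w - 1.18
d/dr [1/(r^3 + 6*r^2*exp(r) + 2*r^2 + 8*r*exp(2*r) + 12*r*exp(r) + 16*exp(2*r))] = (-6*r^2*exp(r) - 3*r^2 - 16*r*exp(2*r) - 24*r*exp(r) - 4*r - 40*exp(2*r) - 12*exp(r))/(r^3 + 6*r^2*exp(r) + 2*r^2 + 8*r*exp(2*r) + 12*r*exp(r) + 16*exp(2*r))^2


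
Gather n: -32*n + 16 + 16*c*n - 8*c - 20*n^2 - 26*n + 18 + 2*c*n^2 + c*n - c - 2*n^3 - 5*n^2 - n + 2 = -9*c - 2*n^3 + n^2*(2*c - 25) + n*(17*c - 59) + 36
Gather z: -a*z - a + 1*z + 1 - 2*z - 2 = -a + z*(-a - 1) - 1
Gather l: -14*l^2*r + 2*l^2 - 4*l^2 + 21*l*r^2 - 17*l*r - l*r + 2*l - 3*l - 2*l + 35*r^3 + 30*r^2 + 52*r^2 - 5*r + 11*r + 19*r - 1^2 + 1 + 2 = l^2*(-14*r - 2) + l*(21*r^2 - 18*r - 3) + 35*r^3 + 82*r^2 + 25*r + 2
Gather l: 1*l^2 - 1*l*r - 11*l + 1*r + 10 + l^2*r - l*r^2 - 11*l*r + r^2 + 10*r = l^2*(r + 1) + l*(-r^2 - 12*r - 11) + r^2 + 11*r + 10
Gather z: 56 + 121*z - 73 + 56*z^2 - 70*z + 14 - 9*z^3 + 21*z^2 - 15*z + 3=-9*z^3 + 77*z^2 + 36*z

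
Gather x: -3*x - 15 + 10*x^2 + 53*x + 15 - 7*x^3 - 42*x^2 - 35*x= -7*x^3 - 32*x^2 + 15*x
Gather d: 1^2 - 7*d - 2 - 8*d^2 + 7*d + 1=-8*d^2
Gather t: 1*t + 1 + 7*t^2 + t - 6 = 7*t^2 + 2*t - 5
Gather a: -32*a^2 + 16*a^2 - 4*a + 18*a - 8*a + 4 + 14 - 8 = -16*a^2 + 6*a + 10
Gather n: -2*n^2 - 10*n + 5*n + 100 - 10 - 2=-2*n^2 - 5*n + 88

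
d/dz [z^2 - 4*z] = 2*z - 4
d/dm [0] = 0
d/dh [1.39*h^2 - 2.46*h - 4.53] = 2.78*h - 2.46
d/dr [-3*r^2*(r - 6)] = 9*r*(4 - r)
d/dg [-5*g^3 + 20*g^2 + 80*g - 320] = -15*g^2 + 40*g + 80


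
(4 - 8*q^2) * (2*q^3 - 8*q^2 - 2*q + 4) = -16*q^5 + 64*q^4 + 24*q^3 - 64*q^2 - 8*q + 16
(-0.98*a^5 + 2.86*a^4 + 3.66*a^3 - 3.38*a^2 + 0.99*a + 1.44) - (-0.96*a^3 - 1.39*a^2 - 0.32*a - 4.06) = -0.98*a^5 + 2.86*a^4 + 4.62*a^3 - 1.99*a^2 + 1.31*a + 5.5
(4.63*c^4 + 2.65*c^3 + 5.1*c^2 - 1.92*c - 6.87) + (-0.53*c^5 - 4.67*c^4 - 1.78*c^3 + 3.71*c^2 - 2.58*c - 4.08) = -0.53*c^5 - 0.04*c^4 + 0.87*c^3 + 8.81*c^2 - 4.5*c - 10.95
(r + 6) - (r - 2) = 8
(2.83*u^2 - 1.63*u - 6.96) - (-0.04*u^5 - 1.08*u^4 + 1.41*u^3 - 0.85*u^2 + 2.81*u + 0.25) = 0.04*u^5 + 1.08*u^4 - 1.41*u^3 + 3.68*u^2 - 4.44*u - 7.21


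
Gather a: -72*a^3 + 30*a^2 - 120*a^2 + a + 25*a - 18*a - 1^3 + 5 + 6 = -72*a^3 - 90*a^2 + 8*a + 10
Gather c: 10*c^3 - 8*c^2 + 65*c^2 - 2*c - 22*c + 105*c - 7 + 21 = 10*c^3 + 57*c^2 + 81*c + 14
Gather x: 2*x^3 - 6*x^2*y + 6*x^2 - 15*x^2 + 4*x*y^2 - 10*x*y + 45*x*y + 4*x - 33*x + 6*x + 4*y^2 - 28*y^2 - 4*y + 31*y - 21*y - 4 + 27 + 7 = 2*x^3 + x^2*(-6*y - 9) + x*(4*y^2 + 35*y - 23) - 24*y^2 + 6*y + 30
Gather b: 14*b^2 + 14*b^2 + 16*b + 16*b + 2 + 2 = 28*b^2 + 32*b + 4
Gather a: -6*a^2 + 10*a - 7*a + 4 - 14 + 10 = -6*a^2 + 3*a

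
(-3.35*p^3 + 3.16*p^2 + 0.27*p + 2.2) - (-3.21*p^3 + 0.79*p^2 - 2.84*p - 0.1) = -0.14*p^3 + 2.37*p^2 + 3.11*p + 2.3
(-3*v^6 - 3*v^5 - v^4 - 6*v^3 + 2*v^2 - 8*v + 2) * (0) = 0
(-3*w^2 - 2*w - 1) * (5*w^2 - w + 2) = -15*w^4 - 7*w^3 - 9*w^2 - 3*w - 2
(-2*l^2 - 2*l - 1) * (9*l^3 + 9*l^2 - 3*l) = -18*l^5 - 36*l^4 - 21*l^3 - 3*l^2 + 3*l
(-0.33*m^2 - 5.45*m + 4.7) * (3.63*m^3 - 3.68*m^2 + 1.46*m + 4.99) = -1.1979*m^5 - 18.5691*m^4 + 36.6352*m^3 - 26.8997*m^2 - 20.3335*m + 23.453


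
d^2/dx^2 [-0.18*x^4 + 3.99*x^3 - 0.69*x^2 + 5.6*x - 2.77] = -2.16*x^2 + 23.94*x - 1.38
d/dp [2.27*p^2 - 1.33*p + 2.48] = 4.54*p - 1.33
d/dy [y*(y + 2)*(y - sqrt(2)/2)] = 3*y^2 - sqrt(2)*y + 4*y - sqrt(2)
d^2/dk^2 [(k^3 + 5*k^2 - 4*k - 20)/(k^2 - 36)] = 64*(k^3 + 15*k^2 + 108*k + 180)/(k^6 - 108*k^4 + 3888*k^2 - 46656)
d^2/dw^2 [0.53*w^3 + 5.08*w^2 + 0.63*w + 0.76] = 3.18*w + 10.16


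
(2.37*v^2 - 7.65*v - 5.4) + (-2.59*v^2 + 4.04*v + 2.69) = -0.22*v^2 - 3.61*v - 2.71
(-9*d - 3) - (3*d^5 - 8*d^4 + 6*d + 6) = -3*d^5 + 8*d^4 - 15*d - 9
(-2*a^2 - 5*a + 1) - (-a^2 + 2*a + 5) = -a^2 - 7*a - 4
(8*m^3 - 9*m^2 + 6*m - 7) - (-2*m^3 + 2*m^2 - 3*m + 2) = 10*m^3 - 11*m^2 + 9*m - 9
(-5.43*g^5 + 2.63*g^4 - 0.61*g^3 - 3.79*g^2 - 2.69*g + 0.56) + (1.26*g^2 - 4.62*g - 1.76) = -5.43*g^5 + 2.63*g^4 - 0.61*g^3 - 2.53*g^2 - 7.31*g - 1.2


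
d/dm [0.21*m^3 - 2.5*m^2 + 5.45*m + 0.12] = 0.63*m^2 - 5.0*m + 5.45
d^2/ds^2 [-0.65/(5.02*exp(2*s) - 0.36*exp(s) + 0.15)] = (-0.65*(10.04*exp(s) - 0.36)*(20.08*exp(s) - 0.72)*exp(s) + (13.052*exp(s) - 0.234)*(5.02*exp(2*s) - 0.36*exp(s) + 0.15))*exp(s)/(5.02*exp(2*s) - 0.36*exp(s) + 0.15)^3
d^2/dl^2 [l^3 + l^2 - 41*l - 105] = 6*l + 2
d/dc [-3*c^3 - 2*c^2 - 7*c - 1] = -9*c^2 - 4*c - 7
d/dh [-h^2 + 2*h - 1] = 2 - 2*h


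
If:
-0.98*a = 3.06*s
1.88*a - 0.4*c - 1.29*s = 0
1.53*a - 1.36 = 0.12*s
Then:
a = 0.87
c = 4.97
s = -0.28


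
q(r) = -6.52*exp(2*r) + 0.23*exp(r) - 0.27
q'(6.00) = -2122229.69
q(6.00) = -1061068.72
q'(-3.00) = -0.02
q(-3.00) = -0.27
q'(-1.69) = -0.40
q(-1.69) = -0.45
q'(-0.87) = -2.19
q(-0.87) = -1.32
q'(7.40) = -34900467.24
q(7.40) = -17450045.75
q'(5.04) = -311111.72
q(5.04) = -155538.37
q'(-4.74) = 0.00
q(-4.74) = -0.27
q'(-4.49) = 0.00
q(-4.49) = -0.27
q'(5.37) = -601955.90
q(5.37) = -300953.51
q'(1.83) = -505.32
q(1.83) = -252.21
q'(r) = -13.04*exp(2*r) + 0.23*exp(r)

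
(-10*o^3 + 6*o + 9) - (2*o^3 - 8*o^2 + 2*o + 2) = -12*o^3 + 8*o^2 + 4*o + 7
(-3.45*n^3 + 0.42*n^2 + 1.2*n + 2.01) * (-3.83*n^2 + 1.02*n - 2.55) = 13.2135*n^5 - 5.1276*n^4 + 4.6299*n^3 - 7.5453*n^2 - 1.0098*n - 5.1255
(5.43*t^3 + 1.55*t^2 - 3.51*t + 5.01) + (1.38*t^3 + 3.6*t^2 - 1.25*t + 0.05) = 6.81*t^3 + 5.15*t^2 - 4.76*t + 5.06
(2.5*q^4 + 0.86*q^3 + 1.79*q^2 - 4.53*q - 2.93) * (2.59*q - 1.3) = 6.475*q^5 - 1.0226*q^4 + 3.5181*q^3 - 14.0597*q^2 - 1.6997*q + 3.809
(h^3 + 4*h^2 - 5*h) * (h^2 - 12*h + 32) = h^5 - 8*h^4 - 21*h^3 + 188*h^2 - 160*h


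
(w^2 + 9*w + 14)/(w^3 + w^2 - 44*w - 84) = (w + 7)/(w^2 - w - 42)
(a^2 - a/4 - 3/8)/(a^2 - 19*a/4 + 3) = (a + 1/2)/(a - 4)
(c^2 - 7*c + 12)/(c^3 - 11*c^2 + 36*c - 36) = (c - 4)/(c^2 - 8*c + 12)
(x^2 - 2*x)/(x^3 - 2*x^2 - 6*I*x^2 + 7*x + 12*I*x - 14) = x/(x^2 - 6*I*x + 7)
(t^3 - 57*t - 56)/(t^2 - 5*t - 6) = (t^2 - t - 56)/(t - 6)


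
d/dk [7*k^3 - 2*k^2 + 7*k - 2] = 21*k^2 - 4*k + 7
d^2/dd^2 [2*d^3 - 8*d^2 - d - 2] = 12*d - 16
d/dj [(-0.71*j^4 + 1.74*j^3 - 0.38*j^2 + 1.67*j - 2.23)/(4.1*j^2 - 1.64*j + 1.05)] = (-5.822*j^5 + 10.6272*j^4 - 8.6892*j^3 - 0.742800000000001*j^2 + 17.488*j - 1.9037)/(16.81*j^4 - 13.448*j^3 + 11.2996*j^2 - 3.444*j + 1.1025)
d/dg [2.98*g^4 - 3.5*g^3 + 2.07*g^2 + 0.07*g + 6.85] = 11.92*g^3 - 10.5*g^2 + 4.14*g + 0.07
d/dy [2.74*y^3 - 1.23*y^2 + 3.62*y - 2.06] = 8.22*y^2 - 2.46*y + 3.62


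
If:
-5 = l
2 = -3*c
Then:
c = -2/3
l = -5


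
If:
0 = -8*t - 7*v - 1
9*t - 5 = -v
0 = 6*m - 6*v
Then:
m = -49/55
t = 36/55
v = -49/55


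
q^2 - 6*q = q*(q - 6)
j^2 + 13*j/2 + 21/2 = (j + 3)*(j + 7/2)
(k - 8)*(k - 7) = k^2 - 15*k + 56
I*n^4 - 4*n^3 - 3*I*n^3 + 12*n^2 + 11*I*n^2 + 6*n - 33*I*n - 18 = (n - 3)*(n - I)*(n + 6*I)*(I*n + 1)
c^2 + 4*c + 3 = (c + 1)*(c + 3)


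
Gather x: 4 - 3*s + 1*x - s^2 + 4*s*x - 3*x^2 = -s^2 - 3*s - 3*x^2 + x*(4*s + 1) + 4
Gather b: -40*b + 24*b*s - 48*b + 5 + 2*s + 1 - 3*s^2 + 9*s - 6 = b*(24*s - 88) - 3*s^2 + 11*s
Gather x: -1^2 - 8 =-9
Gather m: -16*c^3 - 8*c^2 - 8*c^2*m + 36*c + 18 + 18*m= -16*c^3 - 8*c^2 + 36*c + m*(18 - 8*c^2) + 18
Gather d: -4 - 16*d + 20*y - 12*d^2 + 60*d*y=-12*d^2 + d*(60*y - 16) + 20*y - 4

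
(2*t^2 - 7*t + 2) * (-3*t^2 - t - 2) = -6*t^4 + 19*t^3 - 3*t^2 + 12*t - 4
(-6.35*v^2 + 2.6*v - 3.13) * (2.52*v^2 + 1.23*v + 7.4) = -16.002*v^4 - 1.2585*v^3 - 51.6796*v^2 + 15.3901*v - 23.162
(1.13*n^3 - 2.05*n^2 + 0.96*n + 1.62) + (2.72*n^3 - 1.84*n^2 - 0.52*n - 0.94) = 3.85*n^3 - 3.89*n^2 + 0.44*n + 0.68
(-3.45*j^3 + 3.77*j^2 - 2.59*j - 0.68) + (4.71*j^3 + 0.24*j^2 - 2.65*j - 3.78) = 1.26*j^3 + 4.01*j^2 - 5.24*j - 4.46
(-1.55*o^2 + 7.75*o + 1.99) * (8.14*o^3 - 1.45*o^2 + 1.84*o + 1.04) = -12.617*o^5 + 65.3325*o^4 + 2.1091*o^3 + 9.7625*o^2 + 11.7216*o + 2.0696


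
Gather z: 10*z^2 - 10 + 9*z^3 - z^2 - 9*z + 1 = 9*z^3 + 9*z^2 - 9*z - 9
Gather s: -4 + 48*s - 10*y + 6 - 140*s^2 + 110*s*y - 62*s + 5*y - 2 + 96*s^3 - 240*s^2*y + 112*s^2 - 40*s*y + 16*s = 96*s^3 + s^2*(-240*y - 28) + s*(70*y + 2) - 5*y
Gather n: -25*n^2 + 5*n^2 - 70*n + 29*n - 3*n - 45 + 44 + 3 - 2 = -20*n^2 - 44*n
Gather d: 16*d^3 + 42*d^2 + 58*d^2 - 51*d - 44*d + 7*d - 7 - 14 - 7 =16*d^3 + 100*d^2 - 88*d - 28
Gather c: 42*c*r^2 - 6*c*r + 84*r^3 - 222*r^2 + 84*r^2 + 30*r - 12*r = c*(42*r^2 - 6*r) + 84*r^3 - 138*r^2 + 18*r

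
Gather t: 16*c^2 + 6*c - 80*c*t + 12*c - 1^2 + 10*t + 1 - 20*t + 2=16*c^2 + 18*c + t*(-80*c - 10) + 2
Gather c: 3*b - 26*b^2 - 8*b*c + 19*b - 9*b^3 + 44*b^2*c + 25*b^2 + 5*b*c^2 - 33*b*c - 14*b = -9*b^3 - b^2 + 5*b*c^2 + 8*b + c*(44*b^2 - 41*b)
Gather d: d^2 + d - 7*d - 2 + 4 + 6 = d^2 - 6*d + 8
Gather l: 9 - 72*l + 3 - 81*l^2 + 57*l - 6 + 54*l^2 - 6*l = -27*l^2 - 21*l + 6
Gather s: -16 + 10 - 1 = -7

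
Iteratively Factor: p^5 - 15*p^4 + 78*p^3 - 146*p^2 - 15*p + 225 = (p - 3)*(p^4 - 12*p^3 + 42*p^2 - 20*p - 75) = (p - 3)^2*(p^3 - 9*p^2 + 15*p + 25) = (p - 3)^2*(p + 1)*(p^2 - 10*p + 25) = (p - 5)*(p - 3)^2*(p + 1)*(p - 5)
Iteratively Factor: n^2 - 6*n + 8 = (n - 2)*(n - 4)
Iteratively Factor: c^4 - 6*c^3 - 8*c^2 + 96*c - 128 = (c - 4)*(c^3 - 2*c^2 - 16*c + 32) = (c - 4)^2*(c^2 + 2*c - 8) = (c - 4)^2*(c - 2)*(c + 4)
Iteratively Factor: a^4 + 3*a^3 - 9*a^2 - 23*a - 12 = (a - 3)*(a^3 + 6*a^2 + 9*a + 4) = (a - 3)*(a + 1)*(a^2 + 5*a + 4) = (a - 3)*(a + 1)*(a + 4)*(a + 1)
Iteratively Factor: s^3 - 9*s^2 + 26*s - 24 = (s - 2)*(s^2 - 7*s + 12) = (s - 4)*(s - 2)*(s - 3)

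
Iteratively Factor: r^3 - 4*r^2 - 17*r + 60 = (r + 4)*(r^2 - 8*r + 15) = (r - 3)*(r + 4)*(r - 5)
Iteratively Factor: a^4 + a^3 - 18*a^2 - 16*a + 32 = (a - 1)*(a^3 + 2*a^2 - 16*a - 32) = (a - 1)*(a + 2)*(a^2 - 16) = (a - 1)*(a + 2)*(a + 4)*(a - 4)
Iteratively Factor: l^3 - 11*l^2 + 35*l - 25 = (l - 1)*(l^2 - 10*l + 25) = (l - 5)*(l - 1)*(l - 5)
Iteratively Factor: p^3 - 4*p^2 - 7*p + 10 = (p - 1)*(p^2 - 3*p - 10) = (p - 5)*(p - 1)*(p + 2)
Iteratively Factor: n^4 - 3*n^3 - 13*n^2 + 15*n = (n)*(n^3 - 3*n^2 - 13*n + 15) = n*(n - 5)*(n^2 + 2*n - 3) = n*(n - 5)*(n + 3)*(n - 1)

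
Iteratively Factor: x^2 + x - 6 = (x - 2)*(x + 3)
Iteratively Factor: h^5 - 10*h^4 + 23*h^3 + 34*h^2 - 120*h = (h + 2)*(h^4 - 12*h^3 + 47*h^2 - 60*h) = (h - 4)*(h + 2)*(h^3 - 8*h^2 + 15*h) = h*(h - 4)*(h + 2)*(h^2 - 8*h + 15) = h*(h - 4)*(h - 3)*(h + 2)*(h - 5)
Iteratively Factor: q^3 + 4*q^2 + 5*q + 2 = (q + 1)*(q^2 + 3*q + 2) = (q + 1)^2*(q + 2)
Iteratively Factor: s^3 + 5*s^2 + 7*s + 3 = (s + 1)*(s^2 + 4*s + 3) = (s + 1)^2*(s + 3)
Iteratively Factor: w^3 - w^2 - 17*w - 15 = (w - 5)*(w^2 + 4*w + 3) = (w - 5)*(w + 1)*(w + 3)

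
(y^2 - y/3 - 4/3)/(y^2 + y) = (y - 4/3)/y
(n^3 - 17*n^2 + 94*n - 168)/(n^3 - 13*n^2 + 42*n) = (n - 4)/n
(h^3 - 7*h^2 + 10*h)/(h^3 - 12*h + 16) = h*(h - 5)/(h^2 + 2*h - 8)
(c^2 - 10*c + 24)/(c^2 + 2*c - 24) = (c - 6)/(c + 6)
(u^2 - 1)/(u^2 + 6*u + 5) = (u - 1)/(u + 5)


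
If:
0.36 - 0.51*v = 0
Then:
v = 0.71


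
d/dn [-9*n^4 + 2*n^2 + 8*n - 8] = -36*n^3 + 4*n + 8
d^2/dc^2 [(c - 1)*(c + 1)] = 2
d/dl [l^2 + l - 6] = 2*l + 1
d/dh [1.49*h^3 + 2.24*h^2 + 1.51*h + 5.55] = 4.47*h^2 + 4.48*h + 1.51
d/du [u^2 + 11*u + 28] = 2*u + 11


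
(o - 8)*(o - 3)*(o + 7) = o^3 - 4*o^2 - 53*o + 168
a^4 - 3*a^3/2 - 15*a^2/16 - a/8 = a*(a - 2)*(a + 1/4)^2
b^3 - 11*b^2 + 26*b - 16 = (b - 8)*(b - 2)*(b - 1)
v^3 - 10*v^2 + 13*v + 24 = (v - 8)*(v - 3)*(v + 1)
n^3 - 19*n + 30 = (n - 3)*(n - 2)*(n + 5)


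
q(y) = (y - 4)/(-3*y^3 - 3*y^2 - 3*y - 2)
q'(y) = (y - 4)*(9*y^2 + 6*y + 3)/(-3*y^3 - 3*y^2 - 3*y - 2)^2 + 1/(-3*y^3 - 3*y^2 - 3*y - 2) = (6*y^3 - 33*y^2 - 24*y - 14)/(9*y^6 + 18*y^5 + 27*y^4 + 30*y^3 + 21*y^2 + 12*y + 4)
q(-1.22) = -1.98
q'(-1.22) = -6.41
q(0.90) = 0.33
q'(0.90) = -0.67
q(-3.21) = -0.09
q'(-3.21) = -0.08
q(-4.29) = -0.04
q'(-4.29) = -0.03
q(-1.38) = -1.25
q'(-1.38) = -3.20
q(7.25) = -0.00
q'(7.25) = 0.00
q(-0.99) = -5.31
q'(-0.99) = -32.11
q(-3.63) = -0.07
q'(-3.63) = -0.05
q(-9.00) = -0.00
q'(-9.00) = 0.00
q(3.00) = 0.01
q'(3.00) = -0.02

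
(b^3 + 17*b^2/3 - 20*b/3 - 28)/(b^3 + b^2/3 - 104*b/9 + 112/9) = 3*(b^2 + 8*b + 12)/(3*b^2 + 8*b - 16)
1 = 1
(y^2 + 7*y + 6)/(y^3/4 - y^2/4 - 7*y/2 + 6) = 4*(y^2 + 7*y + 6)/(y^3 - y^2 - 14*y + 24)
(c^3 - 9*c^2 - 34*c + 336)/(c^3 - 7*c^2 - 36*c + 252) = (c - 8)/(c - 6)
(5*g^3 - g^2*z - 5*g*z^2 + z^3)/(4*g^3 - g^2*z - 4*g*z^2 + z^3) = (-5*g + z)/(-4*g + z)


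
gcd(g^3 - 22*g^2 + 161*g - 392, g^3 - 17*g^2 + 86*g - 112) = g^2 - 15*g + 56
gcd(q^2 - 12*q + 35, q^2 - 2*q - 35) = q - 7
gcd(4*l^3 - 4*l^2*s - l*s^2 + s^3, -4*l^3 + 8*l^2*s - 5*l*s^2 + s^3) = 2*l^2 - 3*l*s + s^2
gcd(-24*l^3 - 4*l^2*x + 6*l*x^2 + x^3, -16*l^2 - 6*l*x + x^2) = 2*l + x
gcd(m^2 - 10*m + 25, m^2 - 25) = m - 5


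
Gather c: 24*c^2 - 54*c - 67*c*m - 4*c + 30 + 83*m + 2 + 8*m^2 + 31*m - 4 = 24*c^2 + c*(-67*m - 58) + 8*m^2 + 114*m + 28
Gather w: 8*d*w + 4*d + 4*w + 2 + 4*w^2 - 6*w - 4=4*d + 4*w^2 + w*(8*d - 2) - 2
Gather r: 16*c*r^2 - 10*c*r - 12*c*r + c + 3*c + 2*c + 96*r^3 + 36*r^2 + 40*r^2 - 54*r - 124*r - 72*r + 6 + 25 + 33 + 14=6*c + 96*r^3 + r^2*(16*c + 76) + r*(-22*c - 250) + 78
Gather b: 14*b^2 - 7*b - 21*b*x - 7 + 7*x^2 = 14*b^2 + b*(-21*x - 7) + 7*x^2 - 7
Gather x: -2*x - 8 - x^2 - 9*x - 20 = -x^2 - 11*x - 28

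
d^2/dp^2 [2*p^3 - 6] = 12*p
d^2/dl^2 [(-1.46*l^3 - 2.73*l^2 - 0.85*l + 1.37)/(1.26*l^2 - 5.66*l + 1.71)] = (-3.5527136788005e-15*l^5 + 7.105427357601e-15*l^4 - 128.889976*l^3 + 133.126956*l^2 - 73.248408*l + 49.454734)/(2.000376*l^6 - 26.957448*l^5 + 129.238956*l^4 - 254.491712*l^3 + 175.395726*l^2 - 49.651218*l + 5.000211)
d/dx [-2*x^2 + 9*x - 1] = 9 - 4*x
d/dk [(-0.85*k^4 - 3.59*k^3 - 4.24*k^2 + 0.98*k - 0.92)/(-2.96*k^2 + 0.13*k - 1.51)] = (5.032*k^5 + 10.2949*k^4 + 4.2006*k^3 + 18.6123*k^2 + 7.3584*k - 1.3602)/(8.7616*k^4 - 0.7696*k^3 + 8.9561*k^2 - 0.3926*k + 2.2801)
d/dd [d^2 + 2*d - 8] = 2*d + 2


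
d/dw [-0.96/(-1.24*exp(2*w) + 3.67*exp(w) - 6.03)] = (3.5232 - 2.3808*exp(w))*exp(w)/(1.24*exp(2*w) - 3.67*exp(w) + 6.03)^2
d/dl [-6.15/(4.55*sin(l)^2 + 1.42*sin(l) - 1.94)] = (55.965*sin(l) + 8.733)*cos(l)/(4.55*sin(l)^2 + 1.42*sin(l) - 1.94)^2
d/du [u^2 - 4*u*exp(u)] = -4*u*exp(u) + 2*u - 4*exp(u)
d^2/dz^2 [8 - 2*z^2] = -4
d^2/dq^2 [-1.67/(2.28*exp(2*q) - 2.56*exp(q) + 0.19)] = (-1.67*(4.56*exp(q) - 2.56)*(9.12*exp(q) - 5.12)*exp(q) + (15.2304*exp(q) - 4.2752)*(2.28*exp(2*q) - 2.56*exp(q) + 0.19))*exp(q)/(2.28*exp(2*q) - 2.56*exp(q) + 0.19)^3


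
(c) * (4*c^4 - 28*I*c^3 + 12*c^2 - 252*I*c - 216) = 4*c^5 - 28*I*c^4 + 12*c^3 - 252*I*c^2 - 216*c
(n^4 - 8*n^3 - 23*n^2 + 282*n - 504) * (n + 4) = n^5 - 4*n^4 - 55*n^3 + 190*n^2 + 624*n - 2016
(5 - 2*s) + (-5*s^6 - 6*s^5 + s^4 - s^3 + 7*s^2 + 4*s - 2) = -5*s^6 - 6*s^5 + s^4 - s^3 + 7*s^2 + 2*s + 3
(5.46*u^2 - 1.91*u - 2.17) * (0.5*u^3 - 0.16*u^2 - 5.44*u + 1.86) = 2.73*u^5 - 1.8286*u^4 - 30.4818*u^3 + 20.8932*u^2 + 8.2522*u - 4.0362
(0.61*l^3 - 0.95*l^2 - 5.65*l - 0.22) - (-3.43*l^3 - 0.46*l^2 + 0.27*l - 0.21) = 4.04*l^3 - 0.49*l^2 - 5.92*l - 0.01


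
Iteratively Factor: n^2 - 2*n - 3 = (n + 1)*(n - 3)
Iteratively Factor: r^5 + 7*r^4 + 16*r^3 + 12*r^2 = (r)*(r^4 + 7*r^3 + 16*r^2 + 12*r) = r*(r + 3)*(r^3 + 4*r^2 + 4*r) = r*(r + 2)*(r + 3)*(r^2 + 2*r) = r^2*(r + 2)*(r + 3)*(r + 2)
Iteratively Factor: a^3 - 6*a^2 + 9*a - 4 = (a - 1)*(a^2 - 5*a + 4) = (a - 4)*(a - 1)*(a - 1)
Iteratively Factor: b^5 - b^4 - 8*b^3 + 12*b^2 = (b)*(b^4 - b^3 - 8*b^2 + 12*b) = b*(b - 2)*(b^3 + b^2 - 6*b) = b*(b - 2)^2*(b^2 + 3*b) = b^2*(b - 2)^2*(b + 3)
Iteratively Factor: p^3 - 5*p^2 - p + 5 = (p - 1)*(p^2 - 4*p - 5) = (p - 5)*(p - 1)*(p + 1)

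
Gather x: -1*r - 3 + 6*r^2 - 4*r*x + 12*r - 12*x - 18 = 6*r^2 + 11*r + x*(-4*r - 12) - 21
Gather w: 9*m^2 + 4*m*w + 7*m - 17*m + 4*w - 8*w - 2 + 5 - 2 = 9*m^2 - 10*m + w*(4*m - 4) + 1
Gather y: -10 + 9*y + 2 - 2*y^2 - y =-2*y^2 + 8*y - 8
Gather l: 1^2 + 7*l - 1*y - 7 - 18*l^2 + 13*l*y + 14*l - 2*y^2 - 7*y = -18*l^2 + l*(13*y + 21) - 2*y^2 - 8*y - 6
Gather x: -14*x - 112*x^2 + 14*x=-112*x^2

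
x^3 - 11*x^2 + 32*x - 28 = (x - 7)*(x - 2)^2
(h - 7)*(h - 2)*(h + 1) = h^3 - 8*h^2 + 5*h + 14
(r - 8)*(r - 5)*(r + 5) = r^3 - 8*r^2 - 25*r + 200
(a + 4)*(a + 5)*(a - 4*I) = a^3 + 9*a^2 - 4*I*a^2 + 20*a - 36*I*a - 80*I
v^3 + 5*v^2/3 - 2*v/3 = v*(v - 1/3)*(v + 2)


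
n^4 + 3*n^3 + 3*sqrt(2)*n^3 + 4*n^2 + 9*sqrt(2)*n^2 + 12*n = n*(n + 3)*(n + sqrt(2))*(n + 2*sqrt(2))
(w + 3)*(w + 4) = w^2 + 7*w + 12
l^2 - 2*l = l*(l - 2)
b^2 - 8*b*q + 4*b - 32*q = (b + 4)*(b - 8*q)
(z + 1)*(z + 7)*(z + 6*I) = z^3 + 8*z^2 + 6*I*z^2 + 7*z + 48*I*z + 42*I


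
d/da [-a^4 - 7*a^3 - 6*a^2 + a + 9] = -4*a^3 - 21*a^2 - 12*a + 1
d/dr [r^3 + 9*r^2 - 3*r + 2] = 3*r^2 + 18*r - 3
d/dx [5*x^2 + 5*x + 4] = 10*x + 5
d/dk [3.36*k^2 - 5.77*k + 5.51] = 6.72*k - 5.77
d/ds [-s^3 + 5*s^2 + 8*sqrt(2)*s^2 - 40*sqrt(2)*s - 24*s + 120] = -3*s^2 + 10*s + 16*sqrt(2)*s - 40*sqrt(2) - 24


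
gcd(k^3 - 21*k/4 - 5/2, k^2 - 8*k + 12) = 1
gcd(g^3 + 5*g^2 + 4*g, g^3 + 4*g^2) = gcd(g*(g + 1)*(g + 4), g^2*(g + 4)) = g^2 + 4*g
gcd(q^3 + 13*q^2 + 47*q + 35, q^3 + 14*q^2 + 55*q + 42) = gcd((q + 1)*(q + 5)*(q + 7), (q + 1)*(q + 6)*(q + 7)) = q^2 + 8*q + 7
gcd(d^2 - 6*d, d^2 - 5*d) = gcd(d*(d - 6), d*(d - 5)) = d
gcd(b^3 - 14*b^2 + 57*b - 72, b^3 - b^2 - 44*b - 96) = b - 8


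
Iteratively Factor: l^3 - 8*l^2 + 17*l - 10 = (l - 2)*(l^2 - 6*l + 5) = (l - 5)*(l - 2)*(l - 1)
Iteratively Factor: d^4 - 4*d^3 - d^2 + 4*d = (d - 4)*(d^3 - d) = d*(d - 4)*(d^2 - 1) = d*(d - 4)*(d + 1)*(d - 1)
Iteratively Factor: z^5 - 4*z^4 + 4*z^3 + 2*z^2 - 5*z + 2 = (z - 1)*(z^4 - 3*z^3 + z^2 + 3*z - 2) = (z - 1)^2*(z^3 - 2*z^2 - z + 2) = (z - 1)^2*(z + 1)*(z^2 - 3*z + 2) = (z - 2)*(z - 1)^2*(z + 1)*(z - 1)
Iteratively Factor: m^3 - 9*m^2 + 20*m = (m - 5)*(m^2 - 4*m) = (m - 5)*(m - 4)*(m)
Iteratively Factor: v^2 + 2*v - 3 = (v + 3)*(v - 1)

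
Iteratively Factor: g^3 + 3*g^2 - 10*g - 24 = (g + 4)*(g^2 - g - 6) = (g - 3)*(g + 4)*(g + 2)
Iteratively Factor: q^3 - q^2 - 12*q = (q)*(q^2 - q - 12) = q*(q - 4)*(q + 3)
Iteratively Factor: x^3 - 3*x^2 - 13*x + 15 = (x + 3)*(x^2 - 6*x + 5) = (x - 5)*(x + 3)*(x - 1)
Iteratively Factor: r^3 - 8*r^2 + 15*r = (r)*(r^2 - 8*r + 15) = r*(r - 3)*(r - 5)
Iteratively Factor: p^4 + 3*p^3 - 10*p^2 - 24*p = (p - 3)*(p^3 + 6*p^2 + 8*p) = (p - 3)*(p + 2)*(p^2 + 4*p) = (p - 3)*(p + 2)*(p + 4)*(p)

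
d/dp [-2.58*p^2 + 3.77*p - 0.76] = 3.77 - 5.16*p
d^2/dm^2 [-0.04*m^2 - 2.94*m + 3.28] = -0.0800000000000000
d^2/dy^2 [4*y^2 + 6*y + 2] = 8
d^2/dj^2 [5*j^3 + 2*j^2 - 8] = 30*j + 4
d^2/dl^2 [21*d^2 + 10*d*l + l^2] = 2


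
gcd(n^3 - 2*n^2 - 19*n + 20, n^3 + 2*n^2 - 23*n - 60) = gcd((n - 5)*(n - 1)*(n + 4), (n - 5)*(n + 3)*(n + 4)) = n^2 - n - 20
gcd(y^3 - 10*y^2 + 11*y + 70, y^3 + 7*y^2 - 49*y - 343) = y - 7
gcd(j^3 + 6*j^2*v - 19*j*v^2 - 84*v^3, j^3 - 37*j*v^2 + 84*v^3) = -j^2 - 3*j*v + 28*v^2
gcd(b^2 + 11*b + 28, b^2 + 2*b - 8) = b + 4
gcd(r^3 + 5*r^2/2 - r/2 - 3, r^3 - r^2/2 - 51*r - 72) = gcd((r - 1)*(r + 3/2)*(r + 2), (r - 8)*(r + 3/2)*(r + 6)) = r + 3/2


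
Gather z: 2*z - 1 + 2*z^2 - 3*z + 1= 2*z^2 - z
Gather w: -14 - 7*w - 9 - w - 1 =-8*w - 24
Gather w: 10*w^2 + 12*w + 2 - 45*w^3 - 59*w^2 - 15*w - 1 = -45*w^3 - 49*w^2 - 3*w + 1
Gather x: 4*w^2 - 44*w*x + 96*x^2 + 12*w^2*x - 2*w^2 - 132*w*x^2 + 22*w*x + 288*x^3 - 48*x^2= 2*w^2 + 288*x^3 + x^2*(48 - 132*w) + x*(12*w^2 - 22*w)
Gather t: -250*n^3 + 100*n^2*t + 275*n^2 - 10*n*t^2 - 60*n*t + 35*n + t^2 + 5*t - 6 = -250*n^3 + 275*n^2 + 35*n + t^2*(1 - 10*n) + t*(100*n^2 - 60*n + 5) - 6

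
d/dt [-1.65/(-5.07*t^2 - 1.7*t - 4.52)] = (-16.731*t - 2.805)/(5.07*t^2 + 1.7*t + 4.52)^2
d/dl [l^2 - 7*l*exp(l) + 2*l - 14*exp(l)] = -7*l*exp(l) + 2*l - 21*exp(l) + 2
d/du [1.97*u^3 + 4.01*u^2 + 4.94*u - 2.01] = 5.91*u^2 + 8.02*u + 4.94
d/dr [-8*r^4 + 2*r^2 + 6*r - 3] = -32*r^3 + 4*r + 6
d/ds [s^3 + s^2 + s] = 3*s^2 + 2*s + 1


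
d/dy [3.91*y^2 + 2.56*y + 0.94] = 7.82*y + 2.56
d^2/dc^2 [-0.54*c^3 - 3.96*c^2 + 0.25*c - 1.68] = -3.24*c - 7.92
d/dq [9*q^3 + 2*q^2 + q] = 27*q^2 + 4*q + 1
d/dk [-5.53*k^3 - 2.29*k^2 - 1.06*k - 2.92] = -16.59*k^2 - 4.58*k - 1.06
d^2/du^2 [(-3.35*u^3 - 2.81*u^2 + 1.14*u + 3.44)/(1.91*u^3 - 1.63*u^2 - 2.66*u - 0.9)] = (-2.8421709430404e-14*u^7 - 41.361432*u^6 - 77.167056*u^5 - 25.46412*u^4 - 234.550416*u^3 - 49.8950280000001*u^2 + 98.655792*u + 28.576648)/(6.967871*u^9 - 17.839209*u^8 - 13.887801*u^7 + 35.507651*u^6 + 36.152946*u^5 - 14.338074*u^4 - 37.593116*u^3 - 23.06502*u^2 - 6.4638*u - 0.729)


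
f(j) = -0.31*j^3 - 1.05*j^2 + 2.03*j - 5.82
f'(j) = -0.93*j^2 - 2.1*j + 2.03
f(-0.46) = -6.95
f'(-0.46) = 2.80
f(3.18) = -19.95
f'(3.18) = -14.05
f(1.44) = -6.00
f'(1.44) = -2.92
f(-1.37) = -9.77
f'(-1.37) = 3.16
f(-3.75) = -11.85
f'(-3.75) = -3.17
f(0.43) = -5.17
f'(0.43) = 0.96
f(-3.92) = -11.24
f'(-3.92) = -4.03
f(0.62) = -5.04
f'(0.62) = 0.37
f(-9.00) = 116.85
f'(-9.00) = -54.40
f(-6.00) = 11.16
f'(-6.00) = -18.85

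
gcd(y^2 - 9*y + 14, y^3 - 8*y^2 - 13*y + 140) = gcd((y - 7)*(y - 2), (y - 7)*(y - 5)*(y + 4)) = y - 7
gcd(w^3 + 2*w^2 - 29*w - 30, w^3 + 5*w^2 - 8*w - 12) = w^2 + 7*w + 6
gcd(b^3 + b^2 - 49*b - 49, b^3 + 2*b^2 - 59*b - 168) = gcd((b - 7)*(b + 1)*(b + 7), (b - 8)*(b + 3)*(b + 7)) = b + 7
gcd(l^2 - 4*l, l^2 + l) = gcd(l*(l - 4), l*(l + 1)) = l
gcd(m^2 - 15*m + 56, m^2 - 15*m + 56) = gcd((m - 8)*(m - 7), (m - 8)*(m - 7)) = m^2 - 15*m + 56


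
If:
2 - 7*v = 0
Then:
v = 2/7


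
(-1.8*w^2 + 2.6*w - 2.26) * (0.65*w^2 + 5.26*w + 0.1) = -1.17*w^4 - 7.778*w^3 + 12.027*w^2 - 11.6276*w - 0.226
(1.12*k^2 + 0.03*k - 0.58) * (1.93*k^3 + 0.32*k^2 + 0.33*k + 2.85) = 2.1616*k^5 + 0.4163*k^4 - 0.7402*k^3 + 3.0163*k^2 - 0.1059*k - 1.653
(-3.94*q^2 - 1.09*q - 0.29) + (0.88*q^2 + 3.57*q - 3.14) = -3.06*q^2 + 2.48*q - 3.43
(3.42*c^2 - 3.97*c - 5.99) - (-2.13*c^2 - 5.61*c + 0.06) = 5.55*c^2 + 1.64*c - 6.05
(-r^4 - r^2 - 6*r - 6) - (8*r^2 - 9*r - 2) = -r^4 - 9*r^2 + 3*r - 4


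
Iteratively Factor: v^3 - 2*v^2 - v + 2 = (v + 1)*(v^2 - 3*v + 2) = (v - 2)*(v + 1)*(v - 1)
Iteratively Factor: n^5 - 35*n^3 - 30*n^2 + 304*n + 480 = (n + 4)*(n^4 - 4*n^3 - 19*n^2 + 46*n + 120) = (n + 2)*(n + 4)*(n^3 - 6*n^2 - 7*n + 60) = (n + 2)*(n + 3)*(n + 4)*(n^2 - 9*n + 20) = (n - 5)*(n + 2)*(n + 3)*(n + 4)*(n - 4)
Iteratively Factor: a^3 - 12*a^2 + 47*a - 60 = (a - 3)*(a^2 - 9*a + 20) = (a - 5)*(a - 3)*(a - 4)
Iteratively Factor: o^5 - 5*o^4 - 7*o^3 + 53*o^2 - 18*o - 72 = (o - 4)*(o^4 - o^3 - 11*o^2 + 9*o + 18) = (o - 4)*(o - 2)*(o^3 + o^2 - 9*o - 9) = (o - 4)*(o - 2)*(o + 1)*(o^2 - 9) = (o - 4)*(o - 2)*(o + 1)*(o + 3)*(o - 3)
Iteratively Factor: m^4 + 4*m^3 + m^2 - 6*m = (m - 1)*(m^3 + 5*m^2 + 6*m) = m*(m - 1)*(m^2 + 5*m + 6) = m*(m - 1)*(m + 2)*(m + 3)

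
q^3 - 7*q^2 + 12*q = q*(q - 4)*(q - 3)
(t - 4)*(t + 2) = t^2 - 2*t - 8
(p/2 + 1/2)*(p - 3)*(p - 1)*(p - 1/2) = p^4/2 - 7*p^3/4 + p^2/4 + 7*p/4 - 3/4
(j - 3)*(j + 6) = j^2 + 3*j - 18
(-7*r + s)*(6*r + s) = -42*r^2 - r*s + s^2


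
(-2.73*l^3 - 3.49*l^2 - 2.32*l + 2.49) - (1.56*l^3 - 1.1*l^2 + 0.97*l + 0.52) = -4.29*l^3 - 2.39*l^2 - 3.29*l + 1.97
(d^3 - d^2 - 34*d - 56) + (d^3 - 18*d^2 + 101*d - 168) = 2*d^3 - 19*d^2 + 67*d - 224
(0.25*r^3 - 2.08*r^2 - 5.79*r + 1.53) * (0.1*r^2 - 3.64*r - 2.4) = 0.025*r^5 - 1.118*r^4 + 6.3922*r^3 + 26.2206*r^2 + 8.3268*r - 3.672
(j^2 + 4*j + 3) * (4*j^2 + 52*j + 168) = 4*j^4 + 68*j^3 + 388*j^2 + 828*j + 504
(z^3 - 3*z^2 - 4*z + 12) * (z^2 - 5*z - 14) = z^5 - 8*z^4 - 3*z^3 + 74*z^2 - 4*z - 168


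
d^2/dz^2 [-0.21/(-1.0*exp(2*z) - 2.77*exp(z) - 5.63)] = (-(0.84*exp(z) + 0.5817)*(1.0*exp(2*z) + 2.77*exp(z) + 5.63) + 0.21*(2.0*exp(z) + 2.77)*(4.0*exp(z) + 5.54)*exp(z))*exp(z)/(1.0*exp(2*z) + 2.77*exp(z) + 5.63)^3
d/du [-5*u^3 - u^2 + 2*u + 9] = -15*u^2 - 2*u + 2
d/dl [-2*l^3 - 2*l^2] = 2*l*(-3*l - 2)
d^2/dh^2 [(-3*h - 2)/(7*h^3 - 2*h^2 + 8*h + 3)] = 2*(-441*h^5 - 462*h^4 + 380*h^3 + 18*h^2 + 168*h - 68)/(343*h^9 - 294*h^8 + 1260*h^7 - 239*h^6 + 1188*h^5 + 660*h^4 + 413*h^3 + 522*h^2 + 216*h + 27)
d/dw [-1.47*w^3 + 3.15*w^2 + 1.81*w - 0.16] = -4.41*w^2 + 6.3*w + 1.81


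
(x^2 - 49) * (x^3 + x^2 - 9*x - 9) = x^5 + x^4 - 58*x^3 - 58*x^2 + 441*x + 441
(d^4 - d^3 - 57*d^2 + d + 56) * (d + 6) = d^5 + 5*d^4 - 63*d^3 - 341*d^2 + 62*d + 336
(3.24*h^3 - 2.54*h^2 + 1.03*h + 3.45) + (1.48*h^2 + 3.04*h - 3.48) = 3.24*h^3 - 1.06*h^2 + 4.07*h - 0.0299999999999998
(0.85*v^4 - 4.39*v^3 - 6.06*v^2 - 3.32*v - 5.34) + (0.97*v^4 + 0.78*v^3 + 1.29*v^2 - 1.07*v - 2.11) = 1.82*v^4 - 3.61*v^3 - 4.77*v^2 - 4.39*v - 7.45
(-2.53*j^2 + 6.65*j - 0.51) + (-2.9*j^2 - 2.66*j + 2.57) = -5.43*j^2 + 3.99*j + 2.06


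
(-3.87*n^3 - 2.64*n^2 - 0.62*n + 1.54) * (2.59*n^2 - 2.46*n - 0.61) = -10.0233*n^5 + 2.6826*n^4 + 7.2493*n^3 + 7.1242*n^2 - 3.4102*n - 0.9394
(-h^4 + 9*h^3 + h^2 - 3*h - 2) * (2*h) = -2*h^5 + 18*h^4 + 2*h^3 - 6*h^2 - 4*h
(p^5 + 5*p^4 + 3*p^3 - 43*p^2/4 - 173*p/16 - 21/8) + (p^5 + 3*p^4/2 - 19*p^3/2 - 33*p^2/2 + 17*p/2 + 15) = 2*p^5 + 13*p^4/2 - 13*p^3/2 - 109*p^2/4 - 37*p/16 + 99/8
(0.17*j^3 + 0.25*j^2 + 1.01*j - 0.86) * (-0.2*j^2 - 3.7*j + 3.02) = -0.034*j^5 - 0.679*j^4 - 0.6136*j^3 - 2.81*j^2 + 6.2322*j - 2.5972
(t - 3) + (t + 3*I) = 2*t - 3 + 3*I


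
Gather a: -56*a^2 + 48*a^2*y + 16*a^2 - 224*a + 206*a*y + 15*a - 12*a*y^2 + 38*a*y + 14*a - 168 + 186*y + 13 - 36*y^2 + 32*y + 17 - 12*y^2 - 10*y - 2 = a^2*(48*y - 40) + a*(-12*y^2 + 244*y - 195) - 48*y^2 + 208*y - 140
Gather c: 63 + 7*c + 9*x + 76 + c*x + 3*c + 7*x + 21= c*(x + 10) + 16*x + 160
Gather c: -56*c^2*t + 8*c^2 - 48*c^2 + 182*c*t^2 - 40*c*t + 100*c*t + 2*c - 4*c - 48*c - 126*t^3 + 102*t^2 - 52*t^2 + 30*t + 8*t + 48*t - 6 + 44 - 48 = c^2*(-56*t - 40) + c*(182*t^2 + 60*t - 50) - 126*t^3 + 50*t^2 + 86*t - 10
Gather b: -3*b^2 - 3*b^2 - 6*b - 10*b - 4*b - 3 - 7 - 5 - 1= -6*b^2 - 20*b - 16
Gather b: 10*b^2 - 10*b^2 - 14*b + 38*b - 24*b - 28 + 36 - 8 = 0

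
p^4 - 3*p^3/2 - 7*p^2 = p^2*(p - 7/2)*(p + 2)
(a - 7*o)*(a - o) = a^2 - 8*a*o + 7*o^2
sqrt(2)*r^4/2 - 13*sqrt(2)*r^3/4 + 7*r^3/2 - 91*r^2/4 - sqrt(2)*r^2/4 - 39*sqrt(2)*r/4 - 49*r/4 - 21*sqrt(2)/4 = (r - 7)*(r + 1/2)*(r + 3*sqrt(2))*(sqrt(2)*r/2 + 1/2)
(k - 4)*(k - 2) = k^2 - 6*k + 8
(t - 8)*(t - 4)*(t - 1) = t^3 - 13*t^2 + 44*t - 32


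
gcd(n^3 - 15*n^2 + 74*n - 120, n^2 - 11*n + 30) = n^2 - 11*n + 30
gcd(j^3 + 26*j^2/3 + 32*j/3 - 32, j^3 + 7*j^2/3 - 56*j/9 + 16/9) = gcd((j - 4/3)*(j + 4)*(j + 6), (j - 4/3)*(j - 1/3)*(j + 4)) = j^2 + 8*j/3 - 16/3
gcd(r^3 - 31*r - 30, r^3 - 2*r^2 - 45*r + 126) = r - 6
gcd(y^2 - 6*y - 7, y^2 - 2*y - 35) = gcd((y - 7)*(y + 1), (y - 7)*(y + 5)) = y - 7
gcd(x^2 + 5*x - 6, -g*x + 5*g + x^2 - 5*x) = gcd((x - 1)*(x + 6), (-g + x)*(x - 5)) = 1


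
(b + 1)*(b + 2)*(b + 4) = b^3 + 7*b^2 + 14*b + 8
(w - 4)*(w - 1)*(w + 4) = w^3 - w^2 - 16*w + 16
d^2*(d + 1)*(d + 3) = d^4 + 4*d^3 + 3*d^2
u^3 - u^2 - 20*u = u*(u - 5)*(u + 4)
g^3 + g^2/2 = g^2*(g + 1/2)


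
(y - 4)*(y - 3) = y^2 - 7*y + 12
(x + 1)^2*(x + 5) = x^3 + 7*x^2 + 11*x + 5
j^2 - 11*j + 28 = (j - 7)*(j - 4)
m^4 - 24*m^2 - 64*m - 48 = (m - 6)*(m + 2)^3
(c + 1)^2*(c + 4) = c^3 + 6*c^2 + 9*c + 4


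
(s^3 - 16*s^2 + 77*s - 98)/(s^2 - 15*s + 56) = (s^2 - 9*s + 14)/(s - 8)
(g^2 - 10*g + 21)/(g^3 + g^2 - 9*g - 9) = (g - 7)/(g^2 + 4*g + 3)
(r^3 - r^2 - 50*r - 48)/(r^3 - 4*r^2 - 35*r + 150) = (r^2 - 7*r - 8)/(r^2 - 10*r + 25)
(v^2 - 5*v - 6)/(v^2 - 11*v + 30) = (v + 1)/(v - 5)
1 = 1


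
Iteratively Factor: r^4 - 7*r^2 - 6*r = (r - 3)*(r^3 + 3*r^2 + 2*r) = r*(r - 3)*(r^2 + 3*r + 2) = r*(r - 3)*(r + 2)*(r + 1)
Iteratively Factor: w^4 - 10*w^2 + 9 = (w - 1)*(w^3 + w^2 - 9*w - 9) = (w - 1)*(w + 1)*(w^2 - 9) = (w - 1)*(w + 1)*(w + 3)*(w - 3)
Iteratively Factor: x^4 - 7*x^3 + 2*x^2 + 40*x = (x)*(x^3 - 7*x^2 + 2*x + 40) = x*(x - 4)*(x^2 - 3*x - 10) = x*(x - 5)*(x - 4)*(x + 2)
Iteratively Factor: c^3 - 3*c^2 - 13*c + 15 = (c - 1)*(c^2 - 2*c - 15) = (c - 1)*(c + 3)*(c - 5)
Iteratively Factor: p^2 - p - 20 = (p - 5)*(p + 4)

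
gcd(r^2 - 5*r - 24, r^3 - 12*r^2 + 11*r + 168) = r^2 - 5*r - 24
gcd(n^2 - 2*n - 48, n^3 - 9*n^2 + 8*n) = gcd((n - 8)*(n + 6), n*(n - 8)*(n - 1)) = n - 8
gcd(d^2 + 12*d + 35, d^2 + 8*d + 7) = d + 7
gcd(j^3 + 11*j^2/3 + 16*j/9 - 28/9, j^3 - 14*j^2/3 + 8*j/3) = j - 2/3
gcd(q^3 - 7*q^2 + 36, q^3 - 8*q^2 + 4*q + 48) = q^2 - 4*q - 12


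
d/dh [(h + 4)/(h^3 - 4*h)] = 2*(-h^3 - 6*h^2 + 8)/(h^2*(h^4 - 8*h^2 + 16))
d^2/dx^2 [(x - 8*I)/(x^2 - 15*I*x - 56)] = 2/(x^3 - 21*I*x^2 - 147*x + 343*I)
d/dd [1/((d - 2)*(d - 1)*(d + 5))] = (-(d - 2)*(d - 1) - (d - 2)*(d + 5) - (d - 1)*(d + 5))/((d - 2)^2*(d - 1)^2*(d + 5)^2)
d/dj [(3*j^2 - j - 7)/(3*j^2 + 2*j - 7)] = 3*(3*j^2 + 7)/(9*j^4 + 12*j^3 - 38*j^2 - 28*j + 49)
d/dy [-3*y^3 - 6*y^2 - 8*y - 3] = -9*y^2 - 12*y - 8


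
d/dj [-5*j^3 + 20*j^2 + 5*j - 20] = -15*j^2 + 40*j + 5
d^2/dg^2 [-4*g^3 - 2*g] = -24*g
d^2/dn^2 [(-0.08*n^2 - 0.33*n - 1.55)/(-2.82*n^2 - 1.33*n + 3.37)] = (8.88178419700125e-16*n^4 + 4.648488*n^3 + 78.518952*n^2 + 53.697312*n + 39.71942)/(22.425768*n^6 + 31.730076*n^5 - 65.43387*n^4 - 73.484495*n^3 + 78.195795*n^2 + 45.314031*n - 38.272753)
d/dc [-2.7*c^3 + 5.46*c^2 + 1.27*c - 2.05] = -8.1*c^2 + 10.92*c + 1.27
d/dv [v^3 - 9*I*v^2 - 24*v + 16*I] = 3*v^2 - 18*I*v - 24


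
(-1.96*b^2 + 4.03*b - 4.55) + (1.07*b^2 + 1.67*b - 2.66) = -0.89*b^2 + 5.7*b - 7.21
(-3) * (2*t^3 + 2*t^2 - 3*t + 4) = -6*t^3 - 6*t^2 + 9*t - 12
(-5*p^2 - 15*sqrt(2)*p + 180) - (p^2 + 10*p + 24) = -6*p^2 - 15*sqrt(2)*p - 10*p + 156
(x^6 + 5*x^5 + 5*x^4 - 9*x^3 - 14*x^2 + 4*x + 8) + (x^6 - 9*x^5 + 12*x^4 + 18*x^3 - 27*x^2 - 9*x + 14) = 2*x^6 - 4*x^5 + 17*x^4 + 9*x^3 - 41*x^2 - 5*x + 22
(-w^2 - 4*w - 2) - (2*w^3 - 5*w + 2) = -2*w^3 - w^2 + w - 4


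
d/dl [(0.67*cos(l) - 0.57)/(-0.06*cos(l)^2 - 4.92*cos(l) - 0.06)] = 0.0413113887236433*(-0.0402*cos(l)^2 + 0.0684*cos(l) + 2.8446)*sin(l)/(-0.0121951219512195*sin(l)^2 + 1.0*cos(l) + 0.024390243902439)^2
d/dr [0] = 0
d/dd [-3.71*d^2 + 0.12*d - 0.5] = 0.12 - 7.42*d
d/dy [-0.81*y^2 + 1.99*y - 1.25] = 1.99 - 1.62*y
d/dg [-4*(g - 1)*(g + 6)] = -8*g - 20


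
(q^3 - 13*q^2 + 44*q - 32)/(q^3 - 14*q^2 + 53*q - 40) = (q - 4)/(q - 5)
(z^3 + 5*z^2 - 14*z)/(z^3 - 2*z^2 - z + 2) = z*(z + 7)/(z^2 - 1)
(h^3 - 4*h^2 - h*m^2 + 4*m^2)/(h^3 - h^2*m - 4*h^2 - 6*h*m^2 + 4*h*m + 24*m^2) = (h^2 - m^2)/(h^2 - h*m - 6*m^2)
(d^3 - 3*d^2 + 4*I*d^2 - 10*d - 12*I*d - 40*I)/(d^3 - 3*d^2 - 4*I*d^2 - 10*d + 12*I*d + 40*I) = (d + 4*I)/(d - 4*I)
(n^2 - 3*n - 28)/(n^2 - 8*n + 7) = (n + 4)/(n - 1)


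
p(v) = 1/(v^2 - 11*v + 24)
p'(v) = (11 - 2*v)/(v^2 - 11*v + 24)^2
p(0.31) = 0.05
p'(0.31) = 0.02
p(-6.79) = 0.01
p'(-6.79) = 0.00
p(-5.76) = 0.01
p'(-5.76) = 0.00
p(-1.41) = 0.02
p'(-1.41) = 0.01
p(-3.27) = 0.01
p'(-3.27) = 0.00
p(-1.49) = 0.02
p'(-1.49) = 0.01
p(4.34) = -0.20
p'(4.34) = 0.10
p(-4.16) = 0.01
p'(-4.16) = 0.00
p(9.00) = 0.17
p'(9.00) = -0.19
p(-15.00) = 0.00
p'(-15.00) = 0.00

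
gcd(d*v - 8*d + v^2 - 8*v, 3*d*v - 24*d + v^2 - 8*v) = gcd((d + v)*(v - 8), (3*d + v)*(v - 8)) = v - 8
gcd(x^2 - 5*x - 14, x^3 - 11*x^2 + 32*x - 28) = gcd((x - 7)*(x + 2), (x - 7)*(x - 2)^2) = x - 7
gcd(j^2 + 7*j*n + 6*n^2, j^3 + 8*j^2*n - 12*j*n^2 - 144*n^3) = j + 6*n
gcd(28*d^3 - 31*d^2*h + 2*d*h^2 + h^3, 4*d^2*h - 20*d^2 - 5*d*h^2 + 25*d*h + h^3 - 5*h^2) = 4*d^2 - 5*d*h + h^2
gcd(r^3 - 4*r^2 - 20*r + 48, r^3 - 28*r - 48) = r^2 - 2*r - 24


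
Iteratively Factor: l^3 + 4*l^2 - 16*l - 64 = (l - 4)*(l^2 + 8*l + 16) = (l - 4)*(l + 4)*(l + 4)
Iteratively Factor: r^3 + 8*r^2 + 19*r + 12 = (r + 1)*(r^2 + 7*r + 12) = (r + 1)*(r + 4)*(r + 3)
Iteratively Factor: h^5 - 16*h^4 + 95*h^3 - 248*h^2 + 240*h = (h - 4)*(h^4 - 12*h^3 + 47*h^2 - 60*h) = (h - 5)*(h - 4)*(h^3 - 7*h^2 + 12*h) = h*(h - 5)*(h - 4)*(h^2 - 7*h + 12) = h*(h - 5)*(h - 4)^2*(h - 3)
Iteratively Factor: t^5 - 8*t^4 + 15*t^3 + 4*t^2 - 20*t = (t - 2)*(t^4 - 6*t^3 + 3*t^2 + 10*t) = (t - 2)*(t + 1)*(t^3 - 7*t^2 + 10*t) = t*(t - 2)*(t + 1)*(t^2 - 7*t + 10) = t*(t - 5)*(t - 2)*(t + 1)*(t - 2)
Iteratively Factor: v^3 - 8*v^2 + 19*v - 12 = (v - 1)*(v^2 - 7*v + 12) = (v - 3)*(v - 1)*(v - 4)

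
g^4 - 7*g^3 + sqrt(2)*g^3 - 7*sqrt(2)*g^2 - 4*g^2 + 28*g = g*(g - 7)*(g - sqrt(2))*(g + 2*sqrt(2))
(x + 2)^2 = x^2 + 4*x + 4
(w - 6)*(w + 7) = w^2 + w - 42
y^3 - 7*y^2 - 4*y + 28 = (y - 7)*(y - 2)*(y + 2)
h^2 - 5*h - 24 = (h - 8)*(h + 3)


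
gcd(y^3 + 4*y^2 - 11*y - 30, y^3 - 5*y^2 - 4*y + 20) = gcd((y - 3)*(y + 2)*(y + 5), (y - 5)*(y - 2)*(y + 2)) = y + 2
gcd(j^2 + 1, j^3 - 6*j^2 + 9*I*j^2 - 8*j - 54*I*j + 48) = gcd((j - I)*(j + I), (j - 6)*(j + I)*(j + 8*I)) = j + I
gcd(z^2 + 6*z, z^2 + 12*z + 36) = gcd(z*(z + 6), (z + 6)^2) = z + 6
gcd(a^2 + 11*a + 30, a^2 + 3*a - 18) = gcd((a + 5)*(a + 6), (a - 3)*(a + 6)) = a + 6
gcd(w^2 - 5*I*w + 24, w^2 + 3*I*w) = w + 3*I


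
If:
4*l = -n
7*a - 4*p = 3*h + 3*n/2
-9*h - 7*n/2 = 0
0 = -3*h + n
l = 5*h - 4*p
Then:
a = 0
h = 0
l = 0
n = 0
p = 0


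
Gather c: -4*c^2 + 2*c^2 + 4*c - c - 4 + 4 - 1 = -2*c^2 + 3*c - 1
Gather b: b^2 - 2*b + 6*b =b^2 + 4*b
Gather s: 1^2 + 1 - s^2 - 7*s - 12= -s^2 - 7*s - 10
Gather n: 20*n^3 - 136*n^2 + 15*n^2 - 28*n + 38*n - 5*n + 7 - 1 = 20*n^3 - 121*n^2 + 5*n + 6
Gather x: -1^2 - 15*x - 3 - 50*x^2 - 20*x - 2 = -50*x^2 - 35*x - 6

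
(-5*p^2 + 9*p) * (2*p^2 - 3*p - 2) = -10*p^4 + 33*p^3 - 17*p^2 - 18*p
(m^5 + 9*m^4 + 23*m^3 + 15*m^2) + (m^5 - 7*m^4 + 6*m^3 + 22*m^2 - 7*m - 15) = 2*m^5 + 2*m^4 + 29*m^3 + 37*m^2 - 7*m - 15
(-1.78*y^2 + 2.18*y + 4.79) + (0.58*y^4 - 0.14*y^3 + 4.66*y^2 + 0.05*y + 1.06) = 0.58*y^4 - 0.14*y^3 + 2.88*y^2 + 2.23*y + 5.85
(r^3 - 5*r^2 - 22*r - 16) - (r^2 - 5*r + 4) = r^3 - 6*r^2 - 17*r - 20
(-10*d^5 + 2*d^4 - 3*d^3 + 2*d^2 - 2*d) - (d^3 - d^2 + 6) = -10*d^5 + 2*d^4 - 4*d^3 + 3*d^2 - 2*d - 6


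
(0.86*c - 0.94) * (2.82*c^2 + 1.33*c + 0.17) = 2.4252*c^3 - 1.507*c^2 - 1.104*c - 0.1598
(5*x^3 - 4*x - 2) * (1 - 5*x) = -25*x^4 + 5*x^3 + 20*x^2 + 6*x - 2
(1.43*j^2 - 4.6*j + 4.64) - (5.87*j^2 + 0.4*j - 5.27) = -4.44*j^2 - 5.0*j + 9.91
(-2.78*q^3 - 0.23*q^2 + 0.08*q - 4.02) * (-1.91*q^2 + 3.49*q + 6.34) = 5.3098*q^5 - 9.2629*q^4 - 18.5807*q^3 + 6.4992*q^2 - 13.5226*q - 25.4868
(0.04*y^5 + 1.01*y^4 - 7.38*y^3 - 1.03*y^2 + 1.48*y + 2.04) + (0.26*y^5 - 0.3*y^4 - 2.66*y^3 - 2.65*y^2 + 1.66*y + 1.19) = 0.3*y^5 + 0.71*y^4 - 10.04*y^3 - 3.68*y^2 + 3.14*y + 3.23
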